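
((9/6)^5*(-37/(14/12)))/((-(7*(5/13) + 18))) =350649/30128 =11.64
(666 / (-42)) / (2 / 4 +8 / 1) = -222 / 119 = -1.87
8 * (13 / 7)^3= 51.24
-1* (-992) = 992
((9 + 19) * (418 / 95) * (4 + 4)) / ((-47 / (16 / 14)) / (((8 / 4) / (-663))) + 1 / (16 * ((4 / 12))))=0.07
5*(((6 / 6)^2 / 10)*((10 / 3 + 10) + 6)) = 29 / 3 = 9.67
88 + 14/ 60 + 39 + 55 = 5467/ 30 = 182.23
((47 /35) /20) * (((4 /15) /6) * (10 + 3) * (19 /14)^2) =220571 /3087000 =0.07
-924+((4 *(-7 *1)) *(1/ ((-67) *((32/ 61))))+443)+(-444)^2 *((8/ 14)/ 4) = 103863173/ 3752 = 27682.08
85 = 85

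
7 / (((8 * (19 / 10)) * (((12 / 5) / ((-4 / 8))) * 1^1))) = -175 / 1824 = -0.10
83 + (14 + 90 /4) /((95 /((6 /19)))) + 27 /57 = 150889 /1805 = 83.60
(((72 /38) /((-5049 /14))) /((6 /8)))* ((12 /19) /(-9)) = 896 /1822689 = 0.00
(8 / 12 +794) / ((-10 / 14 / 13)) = -216944 / 15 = -14462.93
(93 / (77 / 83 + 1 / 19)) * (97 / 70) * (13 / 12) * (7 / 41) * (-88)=-678111577 / 316930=-2139.63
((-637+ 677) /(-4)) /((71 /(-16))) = 160 /71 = 2.25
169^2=28561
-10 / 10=-1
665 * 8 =5320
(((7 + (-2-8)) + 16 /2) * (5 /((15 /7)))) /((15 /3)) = 7 /3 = 2.33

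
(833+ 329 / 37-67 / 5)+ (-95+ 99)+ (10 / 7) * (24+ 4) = 161411 / 185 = 872.49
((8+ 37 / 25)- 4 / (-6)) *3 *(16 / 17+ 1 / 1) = 59.09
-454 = -454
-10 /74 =-5 /37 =-0.14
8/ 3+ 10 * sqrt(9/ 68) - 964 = -2884/ 3+ 15 * sqrt(17)/ 17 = -957.70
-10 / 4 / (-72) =0.03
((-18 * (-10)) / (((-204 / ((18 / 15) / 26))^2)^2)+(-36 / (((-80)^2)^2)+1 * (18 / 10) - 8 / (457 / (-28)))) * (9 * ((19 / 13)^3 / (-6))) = -526055629736673221732799 / 49050710670932971520000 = -10.72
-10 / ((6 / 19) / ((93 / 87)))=-2945 / 87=-33.85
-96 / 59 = -1.63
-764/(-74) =382/37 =10.32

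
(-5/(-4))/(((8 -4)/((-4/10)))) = -1/8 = -0.12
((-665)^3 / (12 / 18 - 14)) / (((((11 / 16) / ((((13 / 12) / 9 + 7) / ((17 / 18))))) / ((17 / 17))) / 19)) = 859359480175 / 187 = 4595505241.58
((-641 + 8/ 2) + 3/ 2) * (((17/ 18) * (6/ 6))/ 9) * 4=-21607/ 81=-266.75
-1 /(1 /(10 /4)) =-5 /2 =-2.50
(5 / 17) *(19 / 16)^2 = 1805 / 4352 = 0.41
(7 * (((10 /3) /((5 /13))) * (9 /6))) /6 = 91 /6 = 15.17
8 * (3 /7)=24 /7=3.43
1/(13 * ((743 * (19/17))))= 17/183521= 0.00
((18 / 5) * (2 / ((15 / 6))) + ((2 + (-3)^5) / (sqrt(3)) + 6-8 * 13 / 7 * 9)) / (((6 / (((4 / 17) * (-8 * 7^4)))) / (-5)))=-46291280 * sqrt(3) / 153-39963616 / 85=-994204.95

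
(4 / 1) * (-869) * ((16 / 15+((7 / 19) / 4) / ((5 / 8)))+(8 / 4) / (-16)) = -2157727 / 570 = -3785.49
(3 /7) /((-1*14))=-3 /98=-0.03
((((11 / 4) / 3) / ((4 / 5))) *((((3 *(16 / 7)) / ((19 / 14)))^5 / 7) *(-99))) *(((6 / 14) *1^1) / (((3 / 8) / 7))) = -7399507230720 / 17332693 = -426910.42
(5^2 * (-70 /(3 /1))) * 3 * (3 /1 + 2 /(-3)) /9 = -12250 /27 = -453.70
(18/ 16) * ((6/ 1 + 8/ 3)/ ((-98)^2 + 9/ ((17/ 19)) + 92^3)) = 221/ 17868180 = 0.00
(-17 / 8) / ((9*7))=-17 / 504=-0.03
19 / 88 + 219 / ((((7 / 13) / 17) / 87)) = 370542877 / 616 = 601530.64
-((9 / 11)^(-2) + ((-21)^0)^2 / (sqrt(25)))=-686 / 405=-1.69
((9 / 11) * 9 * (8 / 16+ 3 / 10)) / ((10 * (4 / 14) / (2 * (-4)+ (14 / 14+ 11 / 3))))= -378 / 55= -6.87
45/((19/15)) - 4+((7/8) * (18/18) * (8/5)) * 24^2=79603/95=837.93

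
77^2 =5929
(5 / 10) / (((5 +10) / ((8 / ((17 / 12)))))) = 16 / 85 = 0.19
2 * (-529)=-1058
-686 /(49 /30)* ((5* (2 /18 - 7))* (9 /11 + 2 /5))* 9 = 158607.27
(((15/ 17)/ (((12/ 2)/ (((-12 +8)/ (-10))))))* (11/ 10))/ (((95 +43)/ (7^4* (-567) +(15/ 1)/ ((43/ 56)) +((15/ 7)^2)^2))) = -257670269021/ 403680130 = -638.30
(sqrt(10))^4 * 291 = 29100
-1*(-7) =7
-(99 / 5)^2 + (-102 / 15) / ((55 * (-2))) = -107794 / 275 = -391.98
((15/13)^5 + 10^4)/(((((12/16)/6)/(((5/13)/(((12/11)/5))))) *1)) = 2042529156250/14480427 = 141054.48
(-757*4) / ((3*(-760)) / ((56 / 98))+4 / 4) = 3028 / 3989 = 0.76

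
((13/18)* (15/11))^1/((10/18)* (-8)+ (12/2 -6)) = -39/176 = -0.22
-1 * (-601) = 601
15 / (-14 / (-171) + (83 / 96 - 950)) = -82080 / 5193221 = -0.02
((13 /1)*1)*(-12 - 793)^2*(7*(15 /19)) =884554125 /19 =46555480.26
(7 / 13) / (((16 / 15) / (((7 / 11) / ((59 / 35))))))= 25725 / 134992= 0.19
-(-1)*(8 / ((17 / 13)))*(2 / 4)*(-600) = -31200 / 17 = -1835.29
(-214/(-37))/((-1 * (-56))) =107/1036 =0.10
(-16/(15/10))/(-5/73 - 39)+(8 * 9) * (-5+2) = -461440/2139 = -215.73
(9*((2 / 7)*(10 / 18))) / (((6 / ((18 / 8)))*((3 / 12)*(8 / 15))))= 225 / 56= 4.02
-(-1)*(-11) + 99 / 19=-110 / 19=-5.79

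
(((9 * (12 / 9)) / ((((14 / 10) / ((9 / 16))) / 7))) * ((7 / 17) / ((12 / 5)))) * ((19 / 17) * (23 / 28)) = 98325 / 18496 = 5.32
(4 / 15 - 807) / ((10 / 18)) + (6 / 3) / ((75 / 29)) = -108851 / 75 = -1451.35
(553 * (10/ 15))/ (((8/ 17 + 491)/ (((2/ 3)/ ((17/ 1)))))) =2212/ 75195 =0.03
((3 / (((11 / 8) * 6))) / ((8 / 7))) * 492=1722 / 11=156.55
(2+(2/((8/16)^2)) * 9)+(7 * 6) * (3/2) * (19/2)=1345/2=672.50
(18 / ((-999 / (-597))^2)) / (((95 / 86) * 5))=6811372 / 5852475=1.16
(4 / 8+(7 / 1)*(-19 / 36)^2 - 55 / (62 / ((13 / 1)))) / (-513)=19205 / 1084752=0.02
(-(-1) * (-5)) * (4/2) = -10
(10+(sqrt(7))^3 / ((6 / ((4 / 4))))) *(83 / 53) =581 *sqrt(7) / 318+830 / 53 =20.49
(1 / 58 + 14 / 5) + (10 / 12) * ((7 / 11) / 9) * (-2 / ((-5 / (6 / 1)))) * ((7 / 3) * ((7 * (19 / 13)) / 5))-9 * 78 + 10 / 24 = -1563290867 / 2239380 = -698.09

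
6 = 6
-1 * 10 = -10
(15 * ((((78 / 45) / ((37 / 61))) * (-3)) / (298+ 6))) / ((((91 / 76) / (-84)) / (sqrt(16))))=4392 / 37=118.70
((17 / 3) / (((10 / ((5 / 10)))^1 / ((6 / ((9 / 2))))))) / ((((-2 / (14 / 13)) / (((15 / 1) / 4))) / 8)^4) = 734706000 / 28561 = 25724.10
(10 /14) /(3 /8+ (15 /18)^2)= 360 /539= 0.67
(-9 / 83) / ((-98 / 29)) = 261 / 8134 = 0.03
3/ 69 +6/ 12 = 25/ 46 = 0.54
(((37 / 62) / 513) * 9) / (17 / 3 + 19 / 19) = 37 / 23560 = 0.00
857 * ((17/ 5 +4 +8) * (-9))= -118780.20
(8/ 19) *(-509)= -4072/ 19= -214.32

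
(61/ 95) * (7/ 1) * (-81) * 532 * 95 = -18400284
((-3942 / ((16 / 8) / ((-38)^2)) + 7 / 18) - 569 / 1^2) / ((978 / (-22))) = 563645137 / 8802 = 64036.03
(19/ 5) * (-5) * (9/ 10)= -171/ 10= -17.10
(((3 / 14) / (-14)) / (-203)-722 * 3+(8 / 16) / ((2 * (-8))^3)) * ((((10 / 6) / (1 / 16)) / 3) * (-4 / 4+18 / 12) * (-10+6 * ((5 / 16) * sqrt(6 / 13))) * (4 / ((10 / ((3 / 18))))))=882491492935 / 137507328-67883960995 * sqrt(78) / 733372416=5600.27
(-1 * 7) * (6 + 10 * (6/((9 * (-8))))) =-217/6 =-36.17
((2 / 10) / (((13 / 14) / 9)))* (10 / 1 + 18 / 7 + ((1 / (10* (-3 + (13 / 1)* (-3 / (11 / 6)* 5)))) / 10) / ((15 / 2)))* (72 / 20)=1429162614 / 16290625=87.73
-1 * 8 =-8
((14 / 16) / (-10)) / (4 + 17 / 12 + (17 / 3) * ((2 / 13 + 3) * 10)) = -91 / 191500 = -0.00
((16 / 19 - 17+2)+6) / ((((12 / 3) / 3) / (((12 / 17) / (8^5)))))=-0.00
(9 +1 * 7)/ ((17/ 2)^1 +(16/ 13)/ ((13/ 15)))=5408/ 3353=1.61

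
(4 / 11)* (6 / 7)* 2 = 48 / 77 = 0.62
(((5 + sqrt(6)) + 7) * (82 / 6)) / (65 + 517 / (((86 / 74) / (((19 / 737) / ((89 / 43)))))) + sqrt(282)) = -2915704258 * sqrt(282) / 83453733219 - 1457852129 * sqrt(47) / 83453733219 + 17139725198 * sqrt(6) / 83453733219 + 68558900792 / 27817911073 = 2.26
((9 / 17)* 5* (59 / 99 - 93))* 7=-320180 / 187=-1712.19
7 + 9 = 16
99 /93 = 33 /31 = 1.06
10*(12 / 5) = 24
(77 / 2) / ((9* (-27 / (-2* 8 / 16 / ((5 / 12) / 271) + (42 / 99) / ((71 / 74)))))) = 26649896 / 258795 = 102.98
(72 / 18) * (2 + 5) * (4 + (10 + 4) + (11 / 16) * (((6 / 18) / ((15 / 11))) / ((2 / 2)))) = 91567 / 180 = 508.71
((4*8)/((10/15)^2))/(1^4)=72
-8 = -8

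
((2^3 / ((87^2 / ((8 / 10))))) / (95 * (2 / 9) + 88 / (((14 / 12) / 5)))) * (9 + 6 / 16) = 42 / 2110069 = 0.00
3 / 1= 3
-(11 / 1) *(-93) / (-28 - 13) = -1023 / 41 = -24.95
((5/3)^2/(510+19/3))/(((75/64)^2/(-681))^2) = 1322.93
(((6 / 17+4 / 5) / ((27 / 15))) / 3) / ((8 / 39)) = 637 / 612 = 1.04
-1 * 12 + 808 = 796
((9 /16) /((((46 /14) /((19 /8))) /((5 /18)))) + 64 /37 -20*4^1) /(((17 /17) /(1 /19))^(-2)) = -6146762523 /217856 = -28214.80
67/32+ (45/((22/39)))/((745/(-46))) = -148523/52448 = -2.83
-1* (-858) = 858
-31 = -31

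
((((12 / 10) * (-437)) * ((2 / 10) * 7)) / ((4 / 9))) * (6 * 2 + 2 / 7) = -507357 / 25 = -20294.28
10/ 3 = 3.33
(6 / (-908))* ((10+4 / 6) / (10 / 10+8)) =-16 / 2043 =-0.01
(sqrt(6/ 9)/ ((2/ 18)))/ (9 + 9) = 0.41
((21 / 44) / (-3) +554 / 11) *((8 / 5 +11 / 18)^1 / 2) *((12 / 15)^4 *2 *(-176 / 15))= -225070592 / 421875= -533.50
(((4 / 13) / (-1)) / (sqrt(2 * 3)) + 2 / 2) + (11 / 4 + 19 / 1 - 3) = 79 / 4 - 2 * sqrt(6) / 39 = 19.62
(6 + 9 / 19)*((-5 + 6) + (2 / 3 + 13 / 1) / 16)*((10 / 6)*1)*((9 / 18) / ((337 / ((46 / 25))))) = 83927 / 1536720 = 0.05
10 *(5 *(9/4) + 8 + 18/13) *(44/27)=118030/351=336.27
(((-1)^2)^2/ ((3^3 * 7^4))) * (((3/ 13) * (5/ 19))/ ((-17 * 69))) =-0.00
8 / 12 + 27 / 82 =245 / 246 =1.00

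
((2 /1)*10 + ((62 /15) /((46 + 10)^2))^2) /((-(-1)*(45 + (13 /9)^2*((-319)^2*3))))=33191426883 /1057136036454400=0.00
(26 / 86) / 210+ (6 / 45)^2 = 2603 / 135450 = 0.02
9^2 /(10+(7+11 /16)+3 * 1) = 1296 /331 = 3.92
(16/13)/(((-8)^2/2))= 1/26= 0.04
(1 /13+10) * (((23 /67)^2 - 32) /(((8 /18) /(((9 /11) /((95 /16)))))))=-99.61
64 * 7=448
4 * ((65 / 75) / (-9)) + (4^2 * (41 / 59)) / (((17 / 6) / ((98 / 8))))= 6457004 / 135405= 47.69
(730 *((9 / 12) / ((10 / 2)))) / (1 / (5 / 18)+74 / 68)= 18615 / 797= 23.36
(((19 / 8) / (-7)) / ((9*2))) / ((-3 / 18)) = 19 / 168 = 0.11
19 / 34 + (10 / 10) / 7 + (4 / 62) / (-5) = 25409 / 36890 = 0.69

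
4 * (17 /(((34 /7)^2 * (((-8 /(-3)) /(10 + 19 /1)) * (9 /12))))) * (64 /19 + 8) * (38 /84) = 3654 /17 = 214.94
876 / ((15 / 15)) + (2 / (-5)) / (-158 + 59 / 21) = 14274462 / 16295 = 876.00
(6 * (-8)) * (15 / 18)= -40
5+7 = 12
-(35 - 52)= 17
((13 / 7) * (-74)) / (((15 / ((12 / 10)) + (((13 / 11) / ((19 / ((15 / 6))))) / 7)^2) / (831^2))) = -270836048274792 / 35674225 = -7591925.21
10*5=50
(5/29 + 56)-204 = -147.83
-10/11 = -0.91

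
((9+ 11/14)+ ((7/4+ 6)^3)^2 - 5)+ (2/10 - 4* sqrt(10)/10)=216679.42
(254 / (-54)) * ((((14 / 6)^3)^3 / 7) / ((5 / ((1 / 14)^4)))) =-304927 / 42515280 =-0.01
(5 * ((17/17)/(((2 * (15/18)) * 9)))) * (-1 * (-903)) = 301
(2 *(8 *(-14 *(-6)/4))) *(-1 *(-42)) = 14112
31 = 31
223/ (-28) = -7.96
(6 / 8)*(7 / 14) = 0.38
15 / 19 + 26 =509 / 19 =26.79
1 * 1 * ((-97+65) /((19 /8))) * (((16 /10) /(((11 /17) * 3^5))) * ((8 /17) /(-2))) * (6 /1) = 16384 /84645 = 0.19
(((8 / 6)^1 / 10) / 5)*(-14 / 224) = -1 / 600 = -0.00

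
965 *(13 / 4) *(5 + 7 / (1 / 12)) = 1116505 / 4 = 279126.25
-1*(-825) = 825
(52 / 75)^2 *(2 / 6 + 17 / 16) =11323 / 16875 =0.67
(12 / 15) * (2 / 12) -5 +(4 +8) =107 / 15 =7.13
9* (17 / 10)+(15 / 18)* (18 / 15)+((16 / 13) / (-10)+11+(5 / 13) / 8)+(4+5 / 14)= 8843 / 280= 31.58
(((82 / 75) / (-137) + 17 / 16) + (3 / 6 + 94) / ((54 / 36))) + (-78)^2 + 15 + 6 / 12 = 1013288363 / 164400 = 6163.55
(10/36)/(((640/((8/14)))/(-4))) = -1/1008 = -0.00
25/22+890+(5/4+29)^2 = 317891/176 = 1806.20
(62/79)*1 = 62/79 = 0.78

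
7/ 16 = 0.44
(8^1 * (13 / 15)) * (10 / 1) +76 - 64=244 / 3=81.33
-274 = -274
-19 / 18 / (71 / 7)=-133 / 1278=-0.10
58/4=14.50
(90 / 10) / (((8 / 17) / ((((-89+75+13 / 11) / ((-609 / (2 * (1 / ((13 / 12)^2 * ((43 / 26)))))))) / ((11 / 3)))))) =1553256 / 13730717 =0.11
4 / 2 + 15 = 17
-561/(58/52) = -14586/29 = -502.97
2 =2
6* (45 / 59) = 270 / 59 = 4.58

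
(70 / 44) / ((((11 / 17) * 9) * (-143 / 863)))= -513485 / 311454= -1.65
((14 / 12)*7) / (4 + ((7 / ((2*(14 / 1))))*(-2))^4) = 392 / 195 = 2.01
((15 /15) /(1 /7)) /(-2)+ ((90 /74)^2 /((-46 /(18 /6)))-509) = -16140125 /31487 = -512.60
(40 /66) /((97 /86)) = 1720 /3201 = 0.54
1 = 1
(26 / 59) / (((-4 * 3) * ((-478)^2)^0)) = -13 / 354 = -0.04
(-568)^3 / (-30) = 91625216 / 15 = 6108347.73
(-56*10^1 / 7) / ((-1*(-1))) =-80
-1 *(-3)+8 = 11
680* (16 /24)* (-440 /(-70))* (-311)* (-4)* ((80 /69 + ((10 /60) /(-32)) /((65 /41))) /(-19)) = -8577692244 /39767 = -215698.75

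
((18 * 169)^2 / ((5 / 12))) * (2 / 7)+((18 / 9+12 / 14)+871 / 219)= 48637835969 / 7665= 6345445.01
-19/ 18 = -1.06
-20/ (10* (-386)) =1/ 193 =0.01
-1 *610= -610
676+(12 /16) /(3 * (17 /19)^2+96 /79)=676.21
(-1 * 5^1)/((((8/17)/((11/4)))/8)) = -935/4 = -233.75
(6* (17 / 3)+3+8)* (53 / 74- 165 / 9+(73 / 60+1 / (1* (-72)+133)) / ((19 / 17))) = -127469439 / 171532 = -743.12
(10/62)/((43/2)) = 10/1333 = 0.01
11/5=2.20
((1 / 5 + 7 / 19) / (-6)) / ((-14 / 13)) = 117 / 1330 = 0.09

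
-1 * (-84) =84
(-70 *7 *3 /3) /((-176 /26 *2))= 3185 /88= 36.19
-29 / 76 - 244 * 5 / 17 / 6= -47839 / 3876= -12.34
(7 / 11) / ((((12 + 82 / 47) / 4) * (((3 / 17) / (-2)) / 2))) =-2632 / 627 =-4.20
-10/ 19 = -0.53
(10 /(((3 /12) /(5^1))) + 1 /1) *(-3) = -603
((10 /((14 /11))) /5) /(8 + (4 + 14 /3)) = 33 /350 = 0.09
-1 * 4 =-4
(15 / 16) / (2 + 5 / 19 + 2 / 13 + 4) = 741 / 5072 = 0.15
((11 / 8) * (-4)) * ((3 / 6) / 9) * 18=-11 / 2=-5.50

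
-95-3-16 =-114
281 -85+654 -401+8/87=39071/87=449.09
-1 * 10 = -10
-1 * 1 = -1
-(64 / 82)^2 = -1024 / 1681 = -0.61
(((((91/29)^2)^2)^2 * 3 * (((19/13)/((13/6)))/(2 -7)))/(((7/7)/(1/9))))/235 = -1057372547300342/587789535229175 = -1.80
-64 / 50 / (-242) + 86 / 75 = 10454 / 9075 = 1.15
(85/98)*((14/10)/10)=0.12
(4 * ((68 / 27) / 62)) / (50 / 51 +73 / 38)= 87856 / 1568817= 0.06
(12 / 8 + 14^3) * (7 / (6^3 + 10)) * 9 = 345933 / 452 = 765.34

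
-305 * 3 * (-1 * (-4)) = -3660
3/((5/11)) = 33/5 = 6.60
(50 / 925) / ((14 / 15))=15 / 259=0.06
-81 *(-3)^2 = -729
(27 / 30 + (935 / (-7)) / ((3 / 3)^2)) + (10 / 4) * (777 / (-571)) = -2719426 / 19985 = -136.07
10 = 10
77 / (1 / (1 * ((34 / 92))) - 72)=-1309 / 1178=-1.11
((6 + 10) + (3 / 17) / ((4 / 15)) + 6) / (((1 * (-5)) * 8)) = -1541 / 2720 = -0.57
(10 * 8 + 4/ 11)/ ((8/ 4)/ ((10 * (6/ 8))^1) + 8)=3315/ 341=9.72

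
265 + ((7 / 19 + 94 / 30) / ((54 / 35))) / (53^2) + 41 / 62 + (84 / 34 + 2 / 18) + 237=2302141218787 / 4556495754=505.24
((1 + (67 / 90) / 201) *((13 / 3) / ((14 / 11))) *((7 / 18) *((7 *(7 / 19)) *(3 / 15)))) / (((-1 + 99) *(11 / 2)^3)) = 3523 / 83798550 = 0.00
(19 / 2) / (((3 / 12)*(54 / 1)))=19 / 27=0.70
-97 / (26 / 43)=-4171 / 26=-160.42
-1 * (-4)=4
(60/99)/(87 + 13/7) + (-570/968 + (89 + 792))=397572107/451572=880.42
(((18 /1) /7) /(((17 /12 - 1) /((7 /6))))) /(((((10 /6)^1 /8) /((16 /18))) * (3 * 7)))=1.46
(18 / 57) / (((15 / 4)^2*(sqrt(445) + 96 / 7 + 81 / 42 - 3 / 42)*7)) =-872 / 3535425 + 56*sqrt(445) / 3535425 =0.00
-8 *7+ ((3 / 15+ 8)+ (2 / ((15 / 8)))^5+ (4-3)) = -34490174 / 759375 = -45.42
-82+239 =157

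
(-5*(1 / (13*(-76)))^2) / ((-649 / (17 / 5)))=17 / 633517456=0.00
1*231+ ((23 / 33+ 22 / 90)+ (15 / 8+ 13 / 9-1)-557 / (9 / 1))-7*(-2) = 246011 / 1320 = 186.37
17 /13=1.31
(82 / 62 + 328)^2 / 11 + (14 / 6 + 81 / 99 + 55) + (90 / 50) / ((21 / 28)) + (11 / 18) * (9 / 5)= 629252395 / 63426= 9921.05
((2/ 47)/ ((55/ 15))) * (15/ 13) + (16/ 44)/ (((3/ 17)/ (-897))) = -1129342/ 611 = -1848.35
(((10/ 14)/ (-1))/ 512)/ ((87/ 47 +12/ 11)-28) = 0.00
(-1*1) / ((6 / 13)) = -13 / 6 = -2.17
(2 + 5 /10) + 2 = 4.50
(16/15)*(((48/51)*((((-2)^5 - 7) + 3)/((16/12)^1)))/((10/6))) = -6912/425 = -16.26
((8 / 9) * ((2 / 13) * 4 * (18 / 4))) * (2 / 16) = 4 / 13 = 0.31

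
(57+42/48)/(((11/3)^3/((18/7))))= 112509/37268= 3.02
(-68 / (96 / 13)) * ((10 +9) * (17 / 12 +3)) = -222547 / 288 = -772.73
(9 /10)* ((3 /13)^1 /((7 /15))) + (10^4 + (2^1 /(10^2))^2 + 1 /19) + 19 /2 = 43268216729 /4322500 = 10010.00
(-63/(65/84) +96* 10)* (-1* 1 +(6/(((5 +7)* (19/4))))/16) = -872.80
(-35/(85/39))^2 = 74529/289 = 257.89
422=422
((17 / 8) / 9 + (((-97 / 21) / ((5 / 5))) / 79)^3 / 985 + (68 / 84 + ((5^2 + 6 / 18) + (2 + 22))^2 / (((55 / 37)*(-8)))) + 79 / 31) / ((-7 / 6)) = 493384255806557429 / 2862836461731708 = 172.34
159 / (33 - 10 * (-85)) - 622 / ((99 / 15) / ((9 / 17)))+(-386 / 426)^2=-366267967304 / 7491374649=-48.89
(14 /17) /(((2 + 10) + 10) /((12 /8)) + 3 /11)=462 /8381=0.06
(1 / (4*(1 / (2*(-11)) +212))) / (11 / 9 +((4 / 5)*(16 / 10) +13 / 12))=4950 / 15047501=0.00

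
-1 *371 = -371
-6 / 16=-3 / 8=-0.38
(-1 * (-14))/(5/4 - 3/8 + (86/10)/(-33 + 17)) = 1120/27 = 41.48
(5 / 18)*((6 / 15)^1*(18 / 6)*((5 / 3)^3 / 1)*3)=125 / 27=4.63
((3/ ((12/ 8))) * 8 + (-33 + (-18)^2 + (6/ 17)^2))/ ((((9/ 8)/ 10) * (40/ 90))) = 1775180/ 289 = 6142.49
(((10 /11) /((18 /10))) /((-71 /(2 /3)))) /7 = -100 /147609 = -0.00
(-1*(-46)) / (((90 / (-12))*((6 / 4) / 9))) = -184 / 5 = -36.80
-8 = -8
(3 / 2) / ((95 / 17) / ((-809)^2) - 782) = -33378531 / 17401340638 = -0.00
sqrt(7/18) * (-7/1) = -7 * sqrt(14)/6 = -4.37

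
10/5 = 2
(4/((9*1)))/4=1/9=0.11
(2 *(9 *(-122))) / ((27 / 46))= -11224 / 3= -3741.33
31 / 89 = 0.35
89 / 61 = 1.46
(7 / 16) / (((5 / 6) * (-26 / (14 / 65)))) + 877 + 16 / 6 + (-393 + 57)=55127359 / 101400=543.66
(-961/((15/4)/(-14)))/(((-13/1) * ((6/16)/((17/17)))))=-430528/585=-735.95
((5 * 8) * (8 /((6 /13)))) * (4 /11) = 8320 /33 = 252.12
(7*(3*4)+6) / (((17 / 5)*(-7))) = -450 / 119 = -3.78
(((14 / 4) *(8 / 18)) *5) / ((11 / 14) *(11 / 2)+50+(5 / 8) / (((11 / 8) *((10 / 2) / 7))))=0.14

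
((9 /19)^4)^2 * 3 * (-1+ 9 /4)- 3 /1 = -203157055677 /67934252164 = -2.99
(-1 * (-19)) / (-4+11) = 19 / 7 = 2.71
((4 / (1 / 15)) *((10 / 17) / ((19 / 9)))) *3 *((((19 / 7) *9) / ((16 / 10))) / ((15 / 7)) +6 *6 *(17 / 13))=11414925 / 4199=2718.49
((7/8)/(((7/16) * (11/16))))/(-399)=-32/4389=-0.01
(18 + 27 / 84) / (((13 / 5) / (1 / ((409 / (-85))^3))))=-1575230625 / 24904126156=-0.06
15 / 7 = 2.14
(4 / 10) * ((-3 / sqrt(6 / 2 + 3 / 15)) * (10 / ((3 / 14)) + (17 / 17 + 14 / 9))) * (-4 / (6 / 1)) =443 * sqrt(5) / 45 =22.01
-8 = -8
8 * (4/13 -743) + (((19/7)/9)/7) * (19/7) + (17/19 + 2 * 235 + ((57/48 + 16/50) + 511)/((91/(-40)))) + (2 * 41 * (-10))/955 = -8296358535487/1456353990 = -5696.66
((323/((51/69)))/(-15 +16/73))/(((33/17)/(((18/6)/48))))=-542317/569712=-0.95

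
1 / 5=0.20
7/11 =0.64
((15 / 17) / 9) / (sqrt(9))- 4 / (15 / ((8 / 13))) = -1307 / 9945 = -0.13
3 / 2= 1.50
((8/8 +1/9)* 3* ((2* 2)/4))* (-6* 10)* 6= -1200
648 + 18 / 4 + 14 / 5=6553 / 10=655.30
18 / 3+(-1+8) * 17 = 125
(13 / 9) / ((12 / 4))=13 / 27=0.48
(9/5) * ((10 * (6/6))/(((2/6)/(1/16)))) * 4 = 27/2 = 13.50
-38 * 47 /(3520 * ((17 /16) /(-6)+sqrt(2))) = -257184 * sqrt(2) /997865 - 45543 /997865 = -0.41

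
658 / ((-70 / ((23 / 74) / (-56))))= 0.05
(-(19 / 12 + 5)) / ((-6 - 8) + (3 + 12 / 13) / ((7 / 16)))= 7189 / 5496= 1.31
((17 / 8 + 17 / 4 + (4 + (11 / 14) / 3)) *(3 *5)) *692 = 1545755 / 14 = 110411.07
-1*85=-85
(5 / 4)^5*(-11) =-34375 / 1024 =-33.57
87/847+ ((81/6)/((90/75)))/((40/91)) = 696477/27104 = 25.70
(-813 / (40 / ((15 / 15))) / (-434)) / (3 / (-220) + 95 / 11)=33 / 6076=0.01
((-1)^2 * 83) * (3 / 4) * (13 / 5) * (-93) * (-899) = 270635859 / 20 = 13531792.95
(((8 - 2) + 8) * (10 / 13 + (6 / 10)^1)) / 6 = 623 / 195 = 3.19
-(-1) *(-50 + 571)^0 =1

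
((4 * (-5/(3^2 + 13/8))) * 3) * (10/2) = -480/17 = -28.24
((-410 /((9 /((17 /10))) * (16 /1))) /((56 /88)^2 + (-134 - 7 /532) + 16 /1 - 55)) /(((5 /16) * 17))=377036 /71428725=0.01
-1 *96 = -96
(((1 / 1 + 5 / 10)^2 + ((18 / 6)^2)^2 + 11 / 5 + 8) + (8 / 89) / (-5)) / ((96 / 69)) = 3825107 / 56960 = 67.15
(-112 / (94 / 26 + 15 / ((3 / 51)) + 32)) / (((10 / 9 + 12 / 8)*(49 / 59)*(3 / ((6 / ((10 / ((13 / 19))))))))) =-1435824 / 59040695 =-0.02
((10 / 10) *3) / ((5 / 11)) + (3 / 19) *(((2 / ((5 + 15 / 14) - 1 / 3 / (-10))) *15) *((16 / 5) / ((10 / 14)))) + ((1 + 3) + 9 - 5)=1100747 / 60895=18.08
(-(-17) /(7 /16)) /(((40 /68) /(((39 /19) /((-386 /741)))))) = -1758276 /6755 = -260.29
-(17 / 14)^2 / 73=-289 / 14308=-0.02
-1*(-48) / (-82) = -24 / 41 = -0.59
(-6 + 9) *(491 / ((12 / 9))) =4419 / 4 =1104.75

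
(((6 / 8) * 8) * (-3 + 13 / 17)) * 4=-912 / 17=-53.65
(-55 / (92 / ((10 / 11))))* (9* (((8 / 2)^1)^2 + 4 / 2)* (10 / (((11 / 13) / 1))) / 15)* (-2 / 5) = 7020 / 253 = 27.75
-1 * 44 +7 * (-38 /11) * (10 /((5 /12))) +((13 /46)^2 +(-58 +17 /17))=-15857561 /23276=-681.28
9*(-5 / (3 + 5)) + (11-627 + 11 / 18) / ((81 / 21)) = -321091 / 1944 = -165.17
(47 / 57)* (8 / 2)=188 / 57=3.30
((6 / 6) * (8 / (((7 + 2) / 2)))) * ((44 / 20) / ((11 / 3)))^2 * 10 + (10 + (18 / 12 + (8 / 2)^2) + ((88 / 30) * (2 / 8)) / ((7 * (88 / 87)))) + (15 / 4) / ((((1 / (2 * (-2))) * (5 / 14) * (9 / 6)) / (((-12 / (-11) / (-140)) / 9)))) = 314417 / 9240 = 34.03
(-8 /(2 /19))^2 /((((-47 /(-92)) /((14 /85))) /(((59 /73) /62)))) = 219464896 /9040685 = 24.28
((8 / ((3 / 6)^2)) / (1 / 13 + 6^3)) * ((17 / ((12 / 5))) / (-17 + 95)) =340 / 25281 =0.01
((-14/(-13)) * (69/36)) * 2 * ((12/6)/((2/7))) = 1127/39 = 28.90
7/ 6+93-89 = 31/ 6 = 5.17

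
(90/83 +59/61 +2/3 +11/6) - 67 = -632353/10126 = -62.45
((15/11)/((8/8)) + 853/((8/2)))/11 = 19.51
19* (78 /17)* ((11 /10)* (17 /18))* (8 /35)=10868 /525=20.70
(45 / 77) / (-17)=-45 / 1309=-0.03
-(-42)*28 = 1176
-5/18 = -0.28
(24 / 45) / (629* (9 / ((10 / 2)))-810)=8 / 4833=0.00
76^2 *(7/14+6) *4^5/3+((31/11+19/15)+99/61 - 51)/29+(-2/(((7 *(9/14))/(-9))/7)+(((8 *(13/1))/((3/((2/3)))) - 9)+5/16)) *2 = 89772864798851/7005240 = 12815101.95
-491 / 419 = -1.17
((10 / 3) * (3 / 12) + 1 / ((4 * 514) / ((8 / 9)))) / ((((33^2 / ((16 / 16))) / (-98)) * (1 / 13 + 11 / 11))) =-350987 / 5037714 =-0.07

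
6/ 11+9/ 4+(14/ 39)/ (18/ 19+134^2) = 818330879/ 292734156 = 2.80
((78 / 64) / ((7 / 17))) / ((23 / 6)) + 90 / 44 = 79839 / 28336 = 2.82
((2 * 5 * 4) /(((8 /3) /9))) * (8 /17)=1080 /17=63.53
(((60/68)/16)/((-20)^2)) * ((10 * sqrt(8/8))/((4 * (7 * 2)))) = 3/121856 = 0.00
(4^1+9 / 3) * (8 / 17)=56 / 17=3.29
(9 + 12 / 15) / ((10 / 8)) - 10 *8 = -1804 / 25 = -72.16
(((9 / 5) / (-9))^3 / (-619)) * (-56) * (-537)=30072 / 77375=0.39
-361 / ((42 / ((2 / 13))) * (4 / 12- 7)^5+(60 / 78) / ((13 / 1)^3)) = 0.00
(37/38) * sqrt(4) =37/19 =1.95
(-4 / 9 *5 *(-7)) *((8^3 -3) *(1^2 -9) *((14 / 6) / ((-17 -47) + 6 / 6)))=570080 / 243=2346.01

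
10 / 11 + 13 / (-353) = 3387 / 3883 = 0.87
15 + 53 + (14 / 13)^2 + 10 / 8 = 70.41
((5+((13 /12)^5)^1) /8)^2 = 0.66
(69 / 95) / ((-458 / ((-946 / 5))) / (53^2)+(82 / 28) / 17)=7273068418 / 1733669155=4.20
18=18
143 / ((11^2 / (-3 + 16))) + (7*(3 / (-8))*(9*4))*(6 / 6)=-1741 / 22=-79.14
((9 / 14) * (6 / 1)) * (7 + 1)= 216 / 7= 30.86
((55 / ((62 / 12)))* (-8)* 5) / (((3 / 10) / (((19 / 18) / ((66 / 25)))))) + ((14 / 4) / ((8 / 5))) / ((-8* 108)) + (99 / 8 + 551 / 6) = -198543229 / 428544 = -463.30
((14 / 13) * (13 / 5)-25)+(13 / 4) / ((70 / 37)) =-1147 / 56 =-20.48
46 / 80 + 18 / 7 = 881 / 280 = 3.15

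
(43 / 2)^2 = 1849 / 4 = 462.25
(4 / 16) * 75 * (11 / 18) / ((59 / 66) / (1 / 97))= 3025 / 22892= 0.13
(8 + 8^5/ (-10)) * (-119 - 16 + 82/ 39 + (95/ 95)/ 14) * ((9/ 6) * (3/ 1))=888986934/ 455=1953817.44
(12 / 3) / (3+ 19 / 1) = 2 / 11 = 0.18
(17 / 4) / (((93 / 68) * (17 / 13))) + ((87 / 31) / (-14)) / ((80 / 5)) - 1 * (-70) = 1507483 / 20832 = 72.36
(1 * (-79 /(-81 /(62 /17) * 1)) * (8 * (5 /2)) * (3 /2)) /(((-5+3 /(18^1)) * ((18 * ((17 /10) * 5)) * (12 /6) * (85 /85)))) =-48980 /678861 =-0.07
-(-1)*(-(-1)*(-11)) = -11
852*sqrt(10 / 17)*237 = 154868.64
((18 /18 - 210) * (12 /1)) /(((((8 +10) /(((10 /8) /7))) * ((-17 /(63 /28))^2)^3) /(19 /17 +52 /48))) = -27706086045 /94121843458048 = -0.00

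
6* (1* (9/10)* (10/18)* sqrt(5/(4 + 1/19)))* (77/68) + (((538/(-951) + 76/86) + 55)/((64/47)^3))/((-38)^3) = -234859980937/588219861172224 + 3* sqrt(7315)/68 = 3.77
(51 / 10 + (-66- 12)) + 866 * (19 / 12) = 19474 / 15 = 1298.27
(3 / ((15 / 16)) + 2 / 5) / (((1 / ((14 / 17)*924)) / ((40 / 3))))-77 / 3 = 1861475 / 51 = 36499.51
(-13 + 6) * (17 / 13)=-9.15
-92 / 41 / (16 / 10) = -115 / 82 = -1.40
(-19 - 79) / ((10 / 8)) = -392 / 5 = -78.40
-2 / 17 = -0.12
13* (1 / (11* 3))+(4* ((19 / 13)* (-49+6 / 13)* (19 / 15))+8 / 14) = -23323731 / 65065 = -358.47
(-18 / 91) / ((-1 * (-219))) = -6 / 6643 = -0.00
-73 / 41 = -1.78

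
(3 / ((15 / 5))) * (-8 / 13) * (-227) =1816 / 13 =139.69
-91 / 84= -13 / 12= -1.08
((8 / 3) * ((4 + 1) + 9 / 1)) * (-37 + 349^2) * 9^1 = 40912704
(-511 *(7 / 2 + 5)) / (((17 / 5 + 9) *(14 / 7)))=-43435 / 248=-175.14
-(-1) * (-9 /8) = -1.12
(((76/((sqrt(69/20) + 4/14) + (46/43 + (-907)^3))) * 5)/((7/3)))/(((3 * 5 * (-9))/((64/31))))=125909504 * sqrt(345)/281456259000708663328535649 + 939464499227110400/281456259000708663328535649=0.00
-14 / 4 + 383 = 759 / 2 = 379.50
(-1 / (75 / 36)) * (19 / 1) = -228 / 25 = -9.12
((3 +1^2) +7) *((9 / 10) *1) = 99 / 10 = 9.90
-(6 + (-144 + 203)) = -65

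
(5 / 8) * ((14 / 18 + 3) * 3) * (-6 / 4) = -85 / 8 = -10.62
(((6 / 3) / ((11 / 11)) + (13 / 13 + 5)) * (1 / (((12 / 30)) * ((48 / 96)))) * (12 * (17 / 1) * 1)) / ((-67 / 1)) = -8160 / 67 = -121.79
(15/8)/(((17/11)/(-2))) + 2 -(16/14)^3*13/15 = -1.72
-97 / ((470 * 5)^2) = -97 / 5522500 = -0.00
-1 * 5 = -5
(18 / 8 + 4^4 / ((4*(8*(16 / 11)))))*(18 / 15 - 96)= -7347 / 10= -734.70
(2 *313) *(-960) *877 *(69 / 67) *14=-509122494720 / 67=-7598843204.78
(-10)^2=100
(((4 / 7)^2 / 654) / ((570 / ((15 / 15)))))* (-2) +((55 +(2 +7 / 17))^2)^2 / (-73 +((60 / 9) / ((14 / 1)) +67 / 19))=-165333499805269526536 / 1050003120146715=-157460.01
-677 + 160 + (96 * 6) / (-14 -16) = -2681 / 5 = -536.20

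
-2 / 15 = -0.13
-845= -845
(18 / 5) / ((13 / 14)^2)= 3528 / 845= 4.18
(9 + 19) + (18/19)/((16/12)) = 1091/38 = 28.71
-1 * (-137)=137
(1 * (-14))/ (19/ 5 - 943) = 35/ 2348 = 0.01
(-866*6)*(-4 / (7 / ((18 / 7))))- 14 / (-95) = 7635.09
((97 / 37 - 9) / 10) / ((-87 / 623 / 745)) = 10953586 / 3219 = 3402.79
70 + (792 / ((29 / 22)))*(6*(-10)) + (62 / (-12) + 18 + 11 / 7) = -43805675 / 1218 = -35965.25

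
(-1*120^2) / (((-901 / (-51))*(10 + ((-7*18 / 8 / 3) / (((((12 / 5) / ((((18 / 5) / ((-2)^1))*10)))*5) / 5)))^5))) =-283115520 / 32874463960283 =-0.00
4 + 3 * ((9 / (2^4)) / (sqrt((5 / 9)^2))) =563 / 80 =7.04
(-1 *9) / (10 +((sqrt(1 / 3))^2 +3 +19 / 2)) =-54 / 137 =-0.39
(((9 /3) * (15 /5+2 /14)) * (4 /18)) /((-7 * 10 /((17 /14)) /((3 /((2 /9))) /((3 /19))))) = -10659 /3430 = -3.11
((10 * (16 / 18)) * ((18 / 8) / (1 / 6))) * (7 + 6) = 1560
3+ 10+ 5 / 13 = 174 / 13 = 13.38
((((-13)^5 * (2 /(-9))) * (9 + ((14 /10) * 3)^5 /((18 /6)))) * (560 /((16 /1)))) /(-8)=-100315571447 /625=-160504914.32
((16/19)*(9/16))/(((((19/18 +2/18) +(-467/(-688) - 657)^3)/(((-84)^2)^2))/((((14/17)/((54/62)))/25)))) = -1005250154336354304/318625403454335973875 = -0.00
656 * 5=3280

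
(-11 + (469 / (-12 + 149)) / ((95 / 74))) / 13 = -8343 / 13015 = -0.64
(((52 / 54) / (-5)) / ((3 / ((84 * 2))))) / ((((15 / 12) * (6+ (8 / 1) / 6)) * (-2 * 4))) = 364 / 2475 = 0.15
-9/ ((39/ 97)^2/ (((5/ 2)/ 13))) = -47045/ 4394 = -10.71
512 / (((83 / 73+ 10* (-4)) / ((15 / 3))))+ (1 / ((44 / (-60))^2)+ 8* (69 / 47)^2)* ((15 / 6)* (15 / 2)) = 886555699295 / 3033195572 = 292.28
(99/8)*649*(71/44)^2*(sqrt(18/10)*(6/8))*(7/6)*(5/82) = 56212191*sqrt(5)/83968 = 1496.93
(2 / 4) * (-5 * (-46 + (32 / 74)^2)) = 156795 / 1369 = 114.53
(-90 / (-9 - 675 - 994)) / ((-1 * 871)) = -45 / 730769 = -0.00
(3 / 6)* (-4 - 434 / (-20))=177 / 20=8.85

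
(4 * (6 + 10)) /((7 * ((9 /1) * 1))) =64 /63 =1.02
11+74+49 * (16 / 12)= 451 / 3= 150.33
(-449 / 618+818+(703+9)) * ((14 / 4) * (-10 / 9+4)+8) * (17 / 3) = 2618847161 / 16686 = 156948.77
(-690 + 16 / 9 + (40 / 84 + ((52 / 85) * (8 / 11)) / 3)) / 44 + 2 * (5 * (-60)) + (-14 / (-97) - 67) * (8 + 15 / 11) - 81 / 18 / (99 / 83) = -156552377489 / 125703270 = -1245.41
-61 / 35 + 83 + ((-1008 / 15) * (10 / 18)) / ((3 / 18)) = -4996 / 35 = -142.74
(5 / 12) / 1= 5 / 12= 0.42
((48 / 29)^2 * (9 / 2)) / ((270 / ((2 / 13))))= 384 / 54665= 0.01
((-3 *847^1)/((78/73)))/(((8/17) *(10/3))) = -3153381/2080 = -1516.05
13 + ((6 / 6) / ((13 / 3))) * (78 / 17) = 239 / 17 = 14.06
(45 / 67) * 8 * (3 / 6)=180 / 67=2.69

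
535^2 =286225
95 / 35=19 / 7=2.71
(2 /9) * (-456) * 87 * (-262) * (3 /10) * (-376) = -1302722688 /5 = -260544537.60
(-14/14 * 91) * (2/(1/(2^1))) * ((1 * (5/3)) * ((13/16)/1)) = -5915/12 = -492.92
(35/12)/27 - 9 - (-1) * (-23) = -10333/324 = -31.89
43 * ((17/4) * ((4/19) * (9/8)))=6579/152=43.28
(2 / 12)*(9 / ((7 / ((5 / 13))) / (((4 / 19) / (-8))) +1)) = -5 / 2302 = -0.00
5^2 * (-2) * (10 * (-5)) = 2500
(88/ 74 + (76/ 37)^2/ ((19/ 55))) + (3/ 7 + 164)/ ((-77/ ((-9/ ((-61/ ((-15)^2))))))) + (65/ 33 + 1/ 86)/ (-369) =-246364570420009/ 4285170637902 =-57.49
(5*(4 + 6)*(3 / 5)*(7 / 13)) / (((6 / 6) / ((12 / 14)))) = 180 / 13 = 13.85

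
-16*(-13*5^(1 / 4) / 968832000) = 13*5^(1 / 4) / 60552000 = 0.00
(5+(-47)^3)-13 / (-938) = -103817.99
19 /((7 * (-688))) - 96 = -462355 /4816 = -96.00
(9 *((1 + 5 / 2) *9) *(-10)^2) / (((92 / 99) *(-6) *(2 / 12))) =-1403325 / 46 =-30507.07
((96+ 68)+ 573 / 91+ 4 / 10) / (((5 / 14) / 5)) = 155334 / 65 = 2389.75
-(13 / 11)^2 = -169 / 121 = -1.40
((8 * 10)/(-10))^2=64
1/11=0.09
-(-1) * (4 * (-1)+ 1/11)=-3.91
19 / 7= 2.71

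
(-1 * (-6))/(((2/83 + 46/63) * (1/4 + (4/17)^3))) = 1511181/49967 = 30.24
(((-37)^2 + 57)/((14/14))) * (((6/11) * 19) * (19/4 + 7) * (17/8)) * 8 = 32472159/11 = 2952014.45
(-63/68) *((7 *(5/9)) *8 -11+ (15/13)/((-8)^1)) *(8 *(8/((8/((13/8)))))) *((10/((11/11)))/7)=-343.55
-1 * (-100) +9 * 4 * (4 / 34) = 104.24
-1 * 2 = -2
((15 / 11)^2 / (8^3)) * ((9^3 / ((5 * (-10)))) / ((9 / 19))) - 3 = -385563 / 123904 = -3.11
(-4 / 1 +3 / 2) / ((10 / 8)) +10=8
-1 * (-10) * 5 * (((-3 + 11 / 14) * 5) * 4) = -15500 / 7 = -2214.29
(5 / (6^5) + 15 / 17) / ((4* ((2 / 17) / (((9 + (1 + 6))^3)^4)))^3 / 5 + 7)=229578474631733013614066678083294775107125248000 / 1819996264978593735272605835633397475919706194163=0.13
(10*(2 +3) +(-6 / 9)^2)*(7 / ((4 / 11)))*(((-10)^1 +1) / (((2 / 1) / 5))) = -87395 / 4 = -21848.75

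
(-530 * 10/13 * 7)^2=1376410000/169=8144437.87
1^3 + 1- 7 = -5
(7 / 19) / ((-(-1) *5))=7 / 95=0.07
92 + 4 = 96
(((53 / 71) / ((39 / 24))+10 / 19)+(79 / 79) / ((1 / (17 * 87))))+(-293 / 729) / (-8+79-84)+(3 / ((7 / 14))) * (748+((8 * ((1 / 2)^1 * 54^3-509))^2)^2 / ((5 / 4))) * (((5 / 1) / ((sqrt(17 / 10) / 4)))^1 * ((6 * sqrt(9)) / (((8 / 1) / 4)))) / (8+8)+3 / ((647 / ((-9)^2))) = 12245143936685 / 8271554031+8281167701225592347960634 * sqrt(170) / 17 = 6351365693613690714386651.00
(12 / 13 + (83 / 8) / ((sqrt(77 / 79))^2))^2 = 8580872689 / 64128064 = 133.81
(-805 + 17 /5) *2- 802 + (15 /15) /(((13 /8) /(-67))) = -159018 /65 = -2446.43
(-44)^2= 1936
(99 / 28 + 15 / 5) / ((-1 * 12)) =-61 / 112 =-0.54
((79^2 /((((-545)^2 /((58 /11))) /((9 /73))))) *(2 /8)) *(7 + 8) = 4886703 /95404430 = 0.05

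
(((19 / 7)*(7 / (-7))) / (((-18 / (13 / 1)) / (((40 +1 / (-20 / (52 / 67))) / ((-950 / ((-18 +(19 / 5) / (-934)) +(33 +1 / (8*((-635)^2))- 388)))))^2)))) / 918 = 0.53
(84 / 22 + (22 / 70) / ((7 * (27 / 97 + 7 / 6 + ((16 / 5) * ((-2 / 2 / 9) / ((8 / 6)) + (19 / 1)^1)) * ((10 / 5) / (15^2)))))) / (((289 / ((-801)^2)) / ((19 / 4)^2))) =7074907041724029 / 36774106138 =192388.28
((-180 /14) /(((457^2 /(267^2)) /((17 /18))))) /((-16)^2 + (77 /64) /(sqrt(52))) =-110134516776960 /6802244265464123 + 2843955840 *sqrt(13) /971749180780589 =-0.02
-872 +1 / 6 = -5231 / 6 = -871.83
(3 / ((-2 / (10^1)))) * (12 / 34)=-90 / 17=-5.29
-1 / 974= -0.00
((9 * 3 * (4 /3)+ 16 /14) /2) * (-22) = -2860 /7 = -408.57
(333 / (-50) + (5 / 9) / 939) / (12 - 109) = 2813933 / 40987350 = 0.07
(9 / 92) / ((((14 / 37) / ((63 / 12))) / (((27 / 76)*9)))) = 242757 / 55936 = 4.34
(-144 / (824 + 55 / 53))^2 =58247424 / 1912050529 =0.03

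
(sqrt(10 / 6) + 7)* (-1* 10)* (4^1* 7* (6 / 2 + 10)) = -30179.22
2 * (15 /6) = 5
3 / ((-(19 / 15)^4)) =-151875 / 130321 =-1.17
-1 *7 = -7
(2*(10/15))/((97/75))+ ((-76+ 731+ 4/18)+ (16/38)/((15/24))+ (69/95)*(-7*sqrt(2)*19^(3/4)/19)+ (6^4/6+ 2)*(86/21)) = -483*19^(3/4)*sqrt(2)/1805+ 899664049/580545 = 1546.24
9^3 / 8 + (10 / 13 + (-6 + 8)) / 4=9549 / 104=91.82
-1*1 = -1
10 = 10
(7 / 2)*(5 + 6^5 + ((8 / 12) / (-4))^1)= 27232.92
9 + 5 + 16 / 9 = 142 / 9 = 15.78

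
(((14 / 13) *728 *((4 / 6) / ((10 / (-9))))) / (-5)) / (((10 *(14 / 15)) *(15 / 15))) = 252 / 25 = 10.08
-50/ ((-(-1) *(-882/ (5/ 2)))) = 0.14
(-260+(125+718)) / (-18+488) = 583 / 470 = 1.24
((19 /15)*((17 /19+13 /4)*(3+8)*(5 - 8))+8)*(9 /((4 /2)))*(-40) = 29745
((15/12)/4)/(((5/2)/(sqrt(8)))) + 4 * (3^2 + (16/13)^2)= sqrt(2)/4 + 7108/169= 42.41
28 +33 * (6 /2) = 127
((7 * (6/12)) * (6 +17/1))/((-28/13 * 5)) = -299/40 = -7.48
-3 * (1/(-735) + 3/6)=-733/490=-1.50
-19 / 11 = -1.73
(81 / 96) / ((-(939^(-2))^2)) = -20990661889707 / 32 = -655958184053.34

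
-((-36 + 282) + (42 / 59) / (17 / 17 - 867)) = -6284541 / 25547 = -246.00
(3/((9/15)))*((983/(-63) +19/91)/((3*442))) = -31520/542997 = -0.06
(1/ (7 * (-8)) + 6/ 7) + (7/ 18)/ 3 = 1465/ 1512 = 0.97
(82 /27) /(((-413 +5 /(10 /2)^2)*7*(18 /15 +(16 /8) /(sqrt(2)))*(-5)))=-205 /455112 +1025*sqrt(2) /2730672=0.00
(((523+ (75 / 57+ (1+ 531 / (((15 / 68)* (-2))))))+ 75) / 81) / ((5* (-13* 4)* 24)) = 199 / 166725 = 0.00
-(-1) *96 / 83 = 96 / 83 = 1.16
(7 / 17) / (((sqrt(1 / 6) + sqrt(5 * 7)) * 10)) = 21 / (85 * (sqrt(6) + 6 * sqrt(35))) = 0.01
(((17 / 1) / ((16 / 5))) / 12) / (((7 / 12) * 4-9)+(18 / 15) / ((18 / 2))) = -425 / 6272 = -0.07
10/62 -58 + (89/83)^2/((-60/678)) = -151267033/2135590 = -70.83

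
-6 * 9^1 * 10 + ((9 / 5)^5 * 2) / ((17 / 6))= -27978912 / 53125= -526.66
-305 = -305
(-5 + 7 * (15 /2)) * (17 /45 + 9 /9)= 589 /9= 65.44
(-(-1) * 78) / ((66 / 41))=533 / 11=48.45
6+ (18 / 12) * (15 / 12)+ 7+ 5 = 159 / 8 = 19.88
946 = 946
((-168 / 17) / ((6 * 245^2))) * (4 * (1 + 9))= -32 / 29155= -0.00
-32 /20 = -8 /5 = -1.60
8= 8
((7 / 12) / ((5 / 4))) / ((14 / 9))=3 / 10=0.30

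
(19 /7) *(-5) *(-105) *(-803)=-1144275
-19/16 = -1.19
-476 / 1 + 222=-254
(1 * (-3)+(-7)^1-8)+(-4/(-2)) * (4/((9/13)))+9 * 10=752/9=83.56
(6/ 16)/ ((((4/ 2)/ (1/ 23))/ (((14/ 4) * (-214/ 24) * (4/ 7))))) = -107/ 736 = -0.15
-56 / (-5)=56 / 5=11.20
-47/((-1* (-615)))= -0.08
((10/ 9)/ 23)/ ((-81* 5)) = -2/ 16767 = -0.00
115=115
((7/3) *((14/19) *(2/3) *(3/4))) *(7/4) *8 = 686/57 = 12.04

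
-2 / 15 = -0.13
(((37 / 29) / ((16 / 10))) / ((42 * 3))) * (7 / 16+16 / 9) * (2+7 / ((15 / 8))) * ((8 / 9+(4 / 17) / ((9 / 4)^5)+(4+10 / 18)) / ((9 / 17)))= 95720126909 / 115709586048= 0.83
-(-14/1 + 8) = 6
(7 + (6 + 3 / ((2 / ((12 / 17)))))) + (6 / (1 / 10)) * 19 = 19619 / 17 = 1154.06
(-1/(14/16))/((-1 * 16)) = 1/14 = 0.07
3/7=0.43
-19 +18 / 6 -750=-766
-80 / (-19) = 4.21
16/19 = 0.84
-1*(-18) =18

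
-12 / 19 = -0.63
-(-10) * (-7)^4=24010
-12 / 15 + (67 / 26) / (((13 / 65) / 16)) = 205.35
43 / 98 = 0.44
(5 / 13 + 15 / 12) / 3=85 / 156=0.54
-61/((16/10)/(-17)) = 5185/8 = 648.12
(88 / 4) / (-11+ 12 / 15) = -110 / 51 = -2.16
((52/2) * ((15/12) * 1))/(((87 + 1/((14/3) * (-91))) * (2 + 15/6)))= 16562/199503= 0.08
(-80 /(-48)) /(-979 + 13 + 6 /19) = -95 /55044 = -0.00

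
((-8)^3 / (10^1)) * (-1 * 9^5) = 15116544 / 5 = 3023308.80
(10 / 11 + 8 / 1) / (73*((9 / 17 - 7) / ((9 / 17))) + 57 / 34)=-29988 / 2997577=-0.01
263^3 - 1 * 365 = 18191082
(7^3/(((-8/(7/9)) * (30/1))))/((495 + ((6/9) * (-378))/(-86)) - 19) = -14749/6354720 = -0.00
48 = 48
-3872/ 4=-968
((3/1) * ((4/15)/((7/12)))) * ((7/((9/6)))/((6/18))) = 96/5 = 19.20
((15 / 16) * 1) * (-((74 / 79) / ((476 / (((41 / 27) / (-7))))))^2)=-11506445 / 67348888544448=-0.00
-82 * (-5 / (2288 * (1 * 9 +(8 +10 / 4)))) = 205 / 22308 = 0.01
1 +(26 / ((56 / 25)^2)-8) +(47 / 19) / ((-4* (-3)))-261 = -23471219 / 89376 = -262.61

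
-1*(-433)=433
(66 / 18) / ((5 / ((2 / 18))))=11 / 135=0.08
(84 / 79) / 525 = 4 / 1975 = 0.00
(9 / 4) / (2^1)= 9 / 8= 1.12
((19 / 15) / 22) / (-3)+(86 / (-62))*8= -11.12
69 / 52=1.33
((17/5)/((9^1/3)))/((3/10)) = 34/9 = 3.78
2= 2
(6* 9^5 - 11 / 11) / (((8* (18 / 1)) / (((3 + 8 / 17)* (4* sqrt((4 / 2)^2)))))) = 20903287 / 306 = 68311.40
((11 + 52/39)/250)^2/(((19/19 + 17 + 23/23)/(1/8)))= 1369/85500000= 0.00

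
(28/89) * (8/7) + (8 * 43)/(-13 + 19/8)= -32.02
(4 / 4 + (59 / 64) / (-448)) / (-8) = -28613 / 229376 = -0.12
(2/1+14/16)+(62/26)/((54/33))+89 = 87359/936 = 93.33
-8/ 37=-0.22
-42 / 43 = -0.98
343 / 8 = 42.88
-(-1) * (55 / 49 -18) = -827 / 49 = -16.88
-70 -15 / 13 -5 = -990 / 13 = -76.15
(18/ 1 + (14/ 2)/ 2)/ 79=43/ 158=0.27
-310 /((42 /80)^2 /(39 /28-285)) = 328228000 /1029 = 318977.65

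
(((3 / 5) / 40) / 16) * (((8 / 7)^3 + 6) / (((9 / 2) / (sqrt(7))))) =257 * sqrt(7) / 164640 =0.00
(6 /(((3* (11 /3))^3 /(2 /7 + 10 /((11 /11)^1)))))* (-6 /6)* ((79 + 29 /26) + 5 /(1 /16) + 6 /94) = -7.43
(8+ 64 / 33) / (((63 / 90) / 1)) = 3280 / 231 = 14.20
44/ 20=11/ 5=2.20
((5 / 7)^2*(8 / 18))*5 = 1.13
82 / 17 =4.82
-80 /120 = -2 /3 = -0.67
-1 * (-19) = 19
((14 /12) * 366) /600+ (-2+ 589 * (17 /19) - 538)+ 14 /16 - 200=-15856 /75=-211.41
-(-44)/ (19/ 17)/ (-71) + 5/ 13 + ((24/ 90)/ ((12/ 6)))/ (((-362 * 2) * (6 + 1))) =-113249327/ 666581370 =-0.17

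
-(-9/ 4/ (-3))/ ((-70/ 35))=3/ 8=0.38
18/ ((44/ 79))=711/ 22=32.32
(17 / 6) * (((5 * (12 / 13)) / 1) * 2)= 340 / 13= 26.15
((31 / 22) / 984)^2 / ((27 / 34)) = 16337 / 6326584704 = 0.00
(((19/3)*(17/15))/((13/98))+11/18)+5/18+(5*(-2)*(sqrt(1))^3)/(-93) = 999344/18135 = 55.11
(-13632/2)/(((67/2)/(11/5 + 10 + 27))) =-2671872/335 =-7975.74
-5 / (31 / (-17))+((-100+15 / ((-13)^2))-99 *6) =-3621036 / 5239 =-691.17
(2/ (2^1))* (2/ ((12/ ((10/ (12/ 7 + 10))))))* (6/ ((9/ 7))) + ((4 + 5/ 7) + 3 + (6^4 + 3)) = 3376958/ 2583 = 1307.38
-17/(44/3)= -51/44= -1.16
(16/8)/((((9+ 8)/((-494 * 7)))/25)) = -172900/17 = -10170.59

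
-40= -40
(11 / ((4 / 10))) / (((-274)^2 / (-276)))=-3795 / 37538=-0.10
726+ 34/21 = 15280/21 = 727.62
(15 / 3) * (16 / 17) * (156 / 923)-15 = -17145 / 1207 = -14.20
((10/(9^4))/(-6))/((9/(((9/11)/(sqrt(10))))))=-sqrt(10)/433026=-0.00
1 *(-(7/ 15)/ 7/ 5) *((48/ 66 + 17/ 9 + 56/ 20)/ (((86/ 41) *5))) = -109921/ 15963750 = -0.01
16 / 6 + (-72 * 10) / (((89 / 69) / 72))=-10730168 / 267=-40187.90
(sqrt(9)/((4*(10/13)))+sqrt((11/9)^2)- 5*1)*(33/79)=-11099/9480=-1.17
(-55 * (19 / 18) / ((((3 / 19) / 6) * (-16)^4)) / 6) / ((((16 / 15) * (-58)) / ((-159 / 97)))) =-5261575 / 35395731456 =-0.00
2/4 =1/2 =0.50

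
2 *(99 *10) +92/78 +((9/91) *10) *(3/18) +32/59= 31922249/16107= 1981.89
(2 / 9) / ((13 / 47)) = 94 / 117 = 0.80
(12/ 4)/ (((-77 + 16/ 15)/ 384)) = -17280/ 1139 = -15.17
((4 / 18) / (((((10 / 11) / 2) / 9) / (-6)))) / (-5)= 132 / 25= 5.28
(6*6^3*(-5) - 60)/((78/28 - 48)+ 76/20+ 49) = -152600/177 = -862.15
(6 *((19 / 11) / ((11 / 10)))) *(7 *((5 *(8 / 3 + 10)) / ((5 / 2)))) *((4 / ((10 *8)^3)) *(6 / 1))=7581 / 96800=0.08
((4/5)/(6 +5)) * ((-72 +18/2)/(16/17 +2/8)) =-1904/495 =-3.85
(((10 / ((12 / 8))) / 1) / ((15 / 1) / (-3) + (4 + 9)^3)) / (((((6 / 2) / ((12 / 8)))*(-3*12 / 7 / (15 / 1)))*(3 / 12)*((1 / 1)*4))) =-175 / 39456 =-0.00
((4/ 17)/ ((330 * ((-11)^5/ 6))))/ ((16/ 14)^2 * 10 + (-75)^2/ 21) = -196/ 2072770659025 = -0.00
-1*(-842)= 842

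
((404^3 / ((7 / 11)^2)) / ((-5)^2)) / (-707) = -78996544 / 8575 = -9212.42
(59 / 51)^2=3481 / 2601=1.34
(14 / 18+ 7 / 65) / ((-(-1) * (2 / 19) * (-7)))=-703 / 585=-1.20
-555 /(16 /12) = -416.25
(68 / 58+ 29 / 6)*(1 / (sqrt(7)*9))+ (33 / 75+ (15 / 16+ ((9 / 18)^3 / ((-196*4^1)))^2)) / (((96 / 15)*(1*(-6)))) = -451567283 / 12588154880+ 1045*sqrt(7) / 10962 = 0.22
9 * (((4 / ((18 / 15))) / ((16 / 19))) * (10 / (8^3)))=1425 / 2048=0.70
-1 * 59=-59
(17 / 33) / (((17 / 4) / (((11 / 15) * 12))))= 16 / 15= 1.07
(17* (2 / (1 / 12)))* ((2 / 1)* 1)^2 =1632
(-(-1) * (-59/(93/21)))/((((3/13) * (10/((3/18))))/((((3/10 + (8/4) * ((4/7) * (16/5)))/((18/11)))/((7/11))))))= -25707539/7030800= -3.66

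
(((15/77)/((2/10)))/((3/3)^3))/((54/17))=425/1386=0.31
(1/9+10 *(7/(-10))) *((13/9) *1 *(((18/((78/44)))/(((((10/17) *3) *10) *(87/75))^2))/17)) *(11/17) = -3751/408726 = -0.01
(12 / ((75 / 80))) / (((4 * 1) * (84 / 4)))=16 / 105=0.15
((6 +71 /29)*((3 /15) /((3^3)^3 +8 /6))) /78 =49 /44525962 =0.00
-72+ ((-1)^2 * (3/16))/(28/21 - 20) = -64521/896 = -72.01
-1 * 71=-71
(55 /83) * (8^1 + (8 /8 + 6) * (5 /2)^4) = 186.49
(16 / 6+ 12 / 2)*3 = 26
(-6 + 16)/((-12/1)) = -5/6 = -0.83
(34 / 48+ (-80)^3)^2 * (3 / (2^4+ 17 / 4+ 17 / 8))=150994526208289 / 4296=35147701631.35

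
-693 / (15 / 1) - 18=-321 / 5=-64.20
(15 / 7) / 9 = 0.24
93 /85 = 1.09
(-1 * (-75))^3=421875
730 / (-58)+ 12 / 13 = -4397 / 377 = -11.66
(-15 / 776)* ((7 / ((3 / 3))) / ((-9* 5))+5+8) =-289 / 1164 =-0.25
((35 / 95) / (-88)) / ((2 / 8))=-7 / 418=-0.02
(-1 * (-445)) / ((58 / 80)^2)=712000 / 841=846.61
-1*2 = -2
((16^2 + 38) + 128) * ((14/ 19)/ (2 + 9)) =5908/ 209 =28.27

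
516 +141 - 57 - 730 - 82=-212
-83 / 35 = -2.37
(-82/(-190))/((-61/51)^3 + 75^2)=132651/1728385730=0.00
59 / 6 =9.83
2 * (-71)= -142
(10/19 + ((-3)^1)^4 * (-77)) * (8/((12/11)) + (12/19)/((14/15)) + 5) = -615097163/7581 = -81136.68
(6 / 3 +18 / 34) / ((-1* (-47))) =43 / 799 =0.05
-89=-89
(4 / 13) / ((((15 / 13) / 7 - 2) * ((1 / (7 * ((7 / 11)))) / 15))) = -20580 / 1837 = -11.20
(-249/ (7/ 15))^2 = 284698.47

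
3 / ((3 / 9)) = 9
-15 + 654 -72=567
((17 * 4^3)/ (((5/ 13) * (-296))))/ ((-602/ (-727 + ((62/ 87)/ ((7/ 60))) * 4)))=-126076964/ 11304055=-11.15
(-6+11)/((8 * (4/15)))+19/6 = 529/96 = 5.51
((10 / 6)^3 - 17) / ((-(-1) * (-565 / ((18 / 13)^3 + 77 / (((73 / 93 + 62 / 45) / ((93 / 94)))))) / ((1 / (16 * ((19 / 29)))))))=0.08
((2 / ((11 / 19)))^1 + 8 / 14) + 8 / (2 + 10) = 1084 / 231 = 4.69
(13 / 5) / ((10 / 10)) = 13 / 5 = 2.60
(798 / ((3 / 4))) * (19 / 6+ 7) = 32452 / 3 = 10817.33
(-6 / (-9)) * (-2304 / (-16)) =96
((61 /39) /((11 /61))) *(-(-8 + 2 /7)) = 66978 /1001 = 66.91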